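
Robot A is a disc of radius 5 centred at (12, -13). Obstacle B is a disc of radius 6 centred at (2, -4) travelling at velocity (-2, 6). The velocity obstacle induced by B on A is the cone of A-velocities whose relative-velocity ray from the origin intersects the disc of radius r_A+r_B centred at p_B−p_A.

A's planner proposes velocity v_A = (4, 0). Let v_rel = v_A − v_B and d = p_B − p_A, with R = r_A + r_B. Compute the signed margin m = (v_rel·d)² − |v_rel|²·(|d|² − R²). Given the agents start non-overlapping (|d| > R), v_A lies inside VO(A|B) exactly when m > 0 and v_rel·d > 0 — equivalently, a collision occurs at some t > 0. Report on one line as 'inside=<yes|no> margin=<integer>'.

d = (-10, 9),  |d|² = 181;  R = 5+6 = 11,  c = 181−11² = 60
v_rel = (6, -6),  |v_rel|² = 72;  v_rel·d = (6)·(-10) + (-6)·(9) = -114
72·t² + 228·t + 60 = 0  ⇒  m = (-114)² − 72·60 = 8676
m = 8676 > 0,  v_rel·d = -114 < 0  ⇒  outside

inside=no margin=8676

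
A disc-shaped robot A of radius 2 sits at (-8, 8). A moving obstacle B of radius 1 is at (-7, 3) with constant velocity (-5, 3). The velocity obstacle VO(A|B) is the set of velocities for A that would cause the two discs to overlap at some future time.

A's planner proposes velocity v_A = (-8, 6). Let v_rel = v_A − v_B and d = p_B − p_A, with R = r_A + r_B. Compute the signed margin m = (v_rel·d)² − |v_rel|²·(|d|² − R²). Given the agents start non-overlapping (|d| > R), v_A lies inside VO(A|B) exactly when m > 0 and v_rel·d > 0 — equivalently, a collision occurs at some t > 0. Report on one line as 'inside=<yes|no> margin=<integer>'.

d = (1, -5),  |d|² = 26;  R = 2+1 = 3,  c = 26−3² = 17
v_rel = (-3, 3),  |v_rel|² = 18;  v_rel·d = (-3)·(1) + (3)·(-5) = -18
18·t² + 36·t + 17 = 0  ⇒  m = (-18)² − 18·17 = 18
m = 18 > 0,  v_rel·d = -18 < 0  ⇒  outside

inside=no margin=18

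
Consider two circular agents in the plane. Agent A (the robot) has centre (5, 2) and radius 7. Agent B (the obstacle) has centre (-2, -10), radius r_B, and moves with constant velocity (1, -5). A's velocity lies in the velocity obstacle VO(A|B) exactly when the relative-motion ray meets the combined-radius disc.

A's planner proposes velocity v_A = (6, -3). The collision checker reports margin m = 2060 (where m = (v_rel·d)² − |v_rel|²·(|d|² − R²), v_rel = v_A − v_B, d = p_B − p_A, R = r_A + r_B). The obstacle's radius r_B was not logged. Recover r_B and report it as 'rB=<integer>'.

m = 2060
d = (-7, -12);  v_rel = (5, 2),  |v_rel|² = 29
v_rel×d = (5)·(-12) − (2)·(-7) = -46
since m = R²·29 − (-46)²:  R² = (2116 + 2060) / 29 = 144
R = √144 = 12  ⇒  r_B = 12 − 7 = 5

rB=5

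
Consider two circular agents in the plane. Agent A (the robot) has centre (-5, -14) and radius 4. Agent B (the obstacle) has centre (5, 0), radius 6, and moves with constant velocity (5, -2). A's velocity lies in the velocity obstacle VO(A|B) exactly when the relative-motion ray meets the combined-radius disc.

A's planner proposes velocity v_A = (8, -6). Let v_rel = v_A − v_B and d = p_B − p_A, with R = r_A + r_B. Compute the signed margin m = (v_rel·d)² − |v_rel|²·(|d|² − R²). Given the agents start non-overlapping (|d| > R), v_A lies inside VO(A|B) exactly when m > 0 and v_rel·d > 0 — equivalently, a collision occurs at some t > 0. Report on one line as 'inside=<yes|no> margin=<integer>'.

d = (10, 14),  |d|² = 296;  R = 4+6 = 10,  c = 296−10² = 196
v_rel = (3, -4),  |v_rel|² = 25;  v_rel·d = (3)·(10) + (-4)·(14) = -26
25·t² + 52·t + 196 = 0  ⇒  m = (-26)² − 25·196 = -4224
m = -4224 < 0,  v_rel·d = -26 < 0  ⇒  outside

inside=no margin=-4224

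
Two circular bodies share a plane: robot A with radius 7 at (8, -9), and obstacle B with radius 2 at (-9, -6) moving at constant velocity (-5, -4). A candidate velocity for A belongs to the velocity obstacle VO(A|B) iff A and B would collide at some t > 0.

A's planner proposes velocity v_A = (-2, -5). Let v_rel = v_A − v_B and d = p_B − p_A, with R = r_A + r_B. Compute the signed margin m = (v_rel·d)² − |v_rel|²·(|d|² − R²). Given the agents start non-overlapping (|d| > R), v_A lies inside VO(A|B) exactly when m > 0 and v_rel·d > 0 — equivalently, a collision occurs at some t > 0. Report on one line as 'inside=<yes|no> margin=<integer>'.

d = (-17, 3),  |d|² = 298;  R = 7+2 = 9,  c = 298−9² = 217
v_rel = (3, -1),  |v_rel|² = 10;  v_rel·d = (3)·(-17) + (-1)·(3) = -54
10·t² + 108·t + 217 = 0  ⇒  m = (-54)² − 10·217 = 746
m = 746 > 0,  v_rel·d = -54 < 0  ⇒  outside

inside=no margin=746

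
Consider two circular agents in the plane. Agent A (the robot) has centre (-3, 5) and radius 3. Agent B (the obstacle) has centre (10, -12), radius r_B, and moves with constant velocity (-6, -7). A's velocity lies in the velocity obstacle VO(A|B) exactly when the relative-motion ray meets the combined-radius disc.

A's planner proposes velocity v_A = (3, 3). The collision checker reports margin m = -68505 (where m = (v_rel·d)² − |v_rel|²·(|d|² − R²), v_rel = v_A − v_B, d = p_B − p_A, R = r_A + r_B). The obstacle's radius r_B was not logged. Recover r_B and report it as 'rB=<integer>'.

m = -68505
d = (13, -17);  v_rel = (9, 10),  |v_rel|² = 181
v_rel×d = (9)·(-17) − (10)·(13) = -283
since m = R²·181 − (-283)²:  R² = (80089 + -68505) / 181 = 64
R = √64 = 8  ⇒  r_B = 8 − 3 = 5

rB=5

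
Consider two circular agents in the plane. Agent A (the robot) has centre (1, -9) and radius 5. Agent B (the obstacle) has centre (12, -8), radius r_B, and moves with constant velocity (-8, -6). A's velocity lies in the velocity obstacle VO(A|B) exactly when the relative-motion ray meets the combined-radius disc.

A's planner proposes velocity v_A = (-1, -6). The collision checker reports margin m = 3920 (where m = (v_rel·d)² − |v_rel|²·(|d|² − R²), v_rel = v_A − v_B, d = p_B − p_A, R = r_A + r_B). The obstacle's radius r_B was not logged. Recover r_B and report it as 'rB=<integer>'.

m = 3920
d = (11, 1);  v_rel = (7, 0),  |v_rel|² = 49
v_rel×d = (7)·(1) − (0)·(11) = 7
since m = R²·49 − 7²:  R² = (49 + 3920) / 49 = 81
R = √81 = 9  ⇒  r_B = 9 − 5 = 4

rB=4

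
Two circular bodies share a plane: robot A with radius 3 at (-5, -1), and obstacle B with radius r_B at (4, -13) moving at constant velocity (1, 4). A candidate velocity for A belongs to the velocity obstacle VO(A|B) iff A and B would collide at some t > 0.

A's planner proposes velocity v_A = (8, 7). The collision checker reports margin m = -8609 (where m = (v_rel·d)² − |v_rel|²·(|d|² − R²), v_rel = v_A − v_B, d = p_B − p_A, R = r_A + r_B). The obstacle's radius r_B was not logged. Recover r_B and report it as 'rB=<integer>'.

m = -8609
d = (9, -12);  v_rel = (7, 3),  |v_rel|² = 58
v_rel×d = (7)·(-12) − (3)·(9) = -111
since m = R²·58 − (-111)²:  R² = (12321 + -8609) / 58 = 64
R = √64 = 8  ⇒  r_B = 8 − 3 = 5

rB=5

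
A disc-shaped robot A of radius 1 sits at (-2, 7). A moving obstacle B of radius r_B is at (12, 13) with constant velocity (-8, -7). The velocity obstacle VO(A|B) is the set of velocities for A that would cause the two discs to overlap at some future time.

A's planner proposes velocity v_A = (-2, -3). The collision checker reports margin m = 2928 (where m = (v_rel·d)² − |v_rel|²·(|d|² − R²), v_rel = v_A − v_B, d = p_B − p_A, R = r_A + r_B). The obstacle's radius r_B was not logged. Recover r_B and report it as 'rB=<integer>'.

m = 2928
d = (14, 6);  v_rel = (6, 4),  |v_rel|² = 52
v_rel×d = (6)·(6) − (4)·(14) = -20
since m = R²·52 − (-20)²:  R² = (400 + 2928) / 52 = 64
R = √64 = 8  ⇒  r_B = 8 − 1 = 7

rB=7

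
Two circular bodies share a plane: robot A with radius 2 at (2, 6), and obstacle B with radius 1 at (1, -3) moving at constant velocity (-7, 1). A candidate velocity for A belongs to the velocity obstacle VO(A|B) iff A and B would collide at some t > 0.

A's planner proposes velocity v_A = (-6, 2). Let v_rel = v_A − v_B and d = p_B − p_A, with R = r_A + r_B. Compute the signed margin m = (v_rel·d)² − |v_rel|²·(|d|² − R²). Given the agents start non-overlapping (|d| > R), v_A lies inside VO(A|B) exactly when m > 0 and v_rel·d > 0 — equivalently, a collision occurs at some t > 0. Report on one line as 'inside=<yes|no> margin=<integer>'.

d = (-1, -9),  |d|² = 82;  R = 2+1 = 3,  c = 82−3² = 73
v_rel = (1, 1),  |v_rel|² = 2;  v_rel·d = (1)·(-1) + (1)·(-9) = -10
2·t² + 20·t + 73 = 0  ⇒  m = (-10)² − 2·73 = -46
m = -46 < 0,  v_rel·d = -10 < 0  ⇒  outside

inside=no margin=-46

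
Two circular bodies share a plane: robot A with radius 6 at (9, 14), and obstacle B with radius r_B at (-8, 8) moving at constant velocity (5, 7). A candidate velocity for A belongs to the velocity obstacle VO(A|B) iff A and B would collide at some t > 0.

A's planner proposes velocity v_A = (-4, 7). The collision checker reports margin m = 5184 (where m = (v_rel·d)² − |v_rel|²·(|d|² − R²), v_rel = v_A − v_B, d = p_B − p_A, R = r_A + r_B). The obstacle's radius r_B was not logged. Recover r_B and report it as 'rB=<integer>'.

m = 5184
d = (-17, -6);  v_rel = (-9, 0),  |v_rel|² = 81
v_rel×d = (-9)·(-6) − (0)·(-17) = 54
since m = R²·81 − 54²:  R² = (2916 + 5184) / 81 = 100
R = √100 = 10  ⇒  r_B = 10 − 6 = 4

rB=4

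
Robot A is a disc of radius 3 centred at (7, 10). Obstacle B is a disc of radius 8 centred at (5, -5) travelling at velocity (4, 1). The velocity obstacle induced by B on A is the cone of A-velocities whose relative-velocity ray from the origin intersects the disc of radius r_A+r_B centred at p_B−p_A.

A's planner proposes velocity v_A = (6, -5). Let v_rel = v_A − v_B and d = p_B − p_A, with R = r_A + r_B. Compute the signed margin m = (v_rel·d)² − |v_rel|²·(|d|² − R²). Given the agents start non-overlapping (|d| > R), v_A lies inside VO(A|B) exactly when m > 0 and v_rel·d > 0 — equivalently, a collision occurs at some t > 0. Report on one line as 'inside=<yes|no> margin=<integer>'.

d = (-2, -15),  |d|² = 229;  R = 3+8 = 11,  c = 229−11² = 108
v_rel = (2, -6),  |v_rel|² = 40;  v_rel·d = (2)·(-2) + (-6)·(-15) = 86
40·t² − 172·t + 108 = 0  ⇒  m = 86² − 40·108 = 3076
m = 3076 > 0,  v_rel·d = 86 > 0  ⇒  inside

inside=yes margin=3076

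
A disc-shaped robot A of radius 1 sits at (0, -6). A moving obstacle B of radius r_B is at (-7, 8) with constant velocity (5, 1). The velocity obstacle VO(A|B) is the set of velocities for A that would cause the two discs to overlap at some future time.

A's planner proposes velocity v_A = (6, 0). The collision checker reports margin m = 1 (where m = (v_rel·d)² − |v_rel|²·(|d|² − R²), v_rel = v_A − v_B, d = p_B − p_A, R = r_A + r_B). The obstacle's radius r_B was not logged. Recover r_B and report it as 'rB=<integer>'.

m = 1
d = (-7, 14);  v_rel = (1, -1),  |v_rel|² = 2
v_rel×d = (1)·(14) − (-1)·(-7) = 7
since m = R²·2 − 7²:  R² = (49 + 1) / 2 = 25
R = √25 = 5  ⇒  r_B = 5 − 1 = 4

rB=4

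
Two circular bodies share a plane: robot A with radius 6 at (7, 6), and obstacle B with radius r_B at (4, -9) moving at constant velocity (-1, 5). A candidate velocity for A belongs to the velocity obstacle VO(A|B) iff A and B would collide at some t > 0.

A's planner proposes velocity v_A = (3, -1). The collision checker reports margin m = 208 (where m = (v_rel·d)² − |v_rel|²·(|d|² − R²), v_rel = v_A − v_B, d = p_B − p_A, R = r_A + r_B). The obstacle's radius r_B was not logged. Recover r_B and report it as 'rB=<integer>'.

m = 208
d = (-3, -15);  v_rel = (4, -6),  |v_rel|² = 52
v_rel×d = (4)·(-15) − (-6)·(-3) = -78
since m = R²·52 − (-78)²:  R² = (6084 + 208) / 52 = 121
R = √121 = 11  ⇒  r_B = 11 − 6 = 5

rB=5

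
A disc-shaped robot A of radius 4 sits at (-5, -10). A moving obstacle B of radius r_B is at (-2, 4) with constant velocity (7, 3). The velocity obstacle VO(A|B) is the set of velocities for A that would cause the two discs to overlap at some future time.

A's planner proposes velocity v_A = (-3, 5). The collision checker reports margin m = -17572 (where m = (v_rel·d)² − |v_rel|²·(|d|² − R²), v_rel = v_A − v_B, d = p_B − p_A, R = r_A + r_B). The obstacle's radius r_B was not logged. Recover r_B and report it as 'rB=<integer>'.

m = -17572
d = (3, 14);  v_rel = (-10, 2),  |v_rel|² = 104
v_rel×d = (-10)·(14) − (2)·(3) = -146
since m = R²·104 − (-146)²:  R² = (21316 + -17572) / 104 = 36
R = √36 = 6  ⇒  r_B = 6 − 4 = 2

rB=2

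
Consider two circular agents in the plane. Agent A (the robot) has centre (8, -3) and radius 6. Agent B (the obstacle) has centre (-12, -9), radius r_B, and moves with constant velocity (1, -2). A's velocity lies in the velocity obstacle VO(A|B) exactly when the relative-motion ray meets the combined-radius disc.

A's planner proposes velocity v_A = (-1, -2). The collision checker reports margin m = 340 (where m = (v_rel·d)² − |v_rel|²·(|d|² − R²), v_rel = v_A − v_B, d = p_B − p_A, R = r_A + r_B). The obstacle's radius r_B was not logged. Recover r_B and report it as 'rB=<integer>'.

m = 340
d = (-20, -6);  v_rel = (-2, 0),  |v_rel|² = 4
v_rel×d = (-2)·(-6) − (0)·(-20) = 12
since m = R²·4 − 12²:  R² = (144 + 340) / 4 = 121
R = √121 = 11  ⇒  r_B = 11 − 6 = 5

rB=5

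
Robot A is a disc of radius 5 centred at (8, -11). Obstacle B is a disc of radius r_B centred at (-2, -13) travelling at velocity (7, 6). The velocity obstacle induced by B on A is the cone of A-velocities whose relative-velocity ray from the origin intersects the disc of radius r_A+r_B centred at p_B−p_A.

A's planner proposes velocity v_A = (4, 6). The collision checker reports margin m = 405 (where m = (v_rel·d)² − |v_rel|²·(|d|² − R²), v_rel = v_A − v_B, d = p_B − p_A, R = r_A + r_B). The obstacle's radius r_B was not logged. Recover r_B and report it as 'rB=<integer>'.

m = 405
d = (-10, -2);  v_rel = (-3, 0),  |v_rel|² = 9
v_rel×d = (-3)·(-2) − (0)·(-10) = 6
since m = R²·9 − 6²:  R² = (36 + 405) / 9 = 49
R = √49 = 7  ⇒  r_B = 7 − 5 = 2

rB=2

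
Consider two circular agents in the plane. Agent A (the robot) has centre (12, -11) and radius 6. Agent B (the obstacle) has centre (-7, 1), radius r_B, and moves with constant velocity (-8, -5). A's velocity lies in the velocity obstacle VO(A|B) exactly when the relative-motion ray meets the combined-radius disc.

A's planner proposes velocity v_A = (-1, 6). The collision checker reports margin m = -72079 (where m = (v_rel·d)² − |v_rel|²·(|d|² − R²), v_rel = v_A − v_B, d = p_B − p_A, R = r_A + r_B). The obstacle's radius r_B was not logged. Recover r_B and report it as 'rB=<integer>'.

m = -72079
d = (-19, 12);  v_rel = (7, 11),  |v_rel|² = 170
v_rel×d = (7)·(12) − (11)·(-19) = 293
since m = R²·170 − 293²:  R² = (85849 + -72079) / 170 = 81
R = √81 = 9  ⇒  r_B = 9 − 6 = 3

rB=3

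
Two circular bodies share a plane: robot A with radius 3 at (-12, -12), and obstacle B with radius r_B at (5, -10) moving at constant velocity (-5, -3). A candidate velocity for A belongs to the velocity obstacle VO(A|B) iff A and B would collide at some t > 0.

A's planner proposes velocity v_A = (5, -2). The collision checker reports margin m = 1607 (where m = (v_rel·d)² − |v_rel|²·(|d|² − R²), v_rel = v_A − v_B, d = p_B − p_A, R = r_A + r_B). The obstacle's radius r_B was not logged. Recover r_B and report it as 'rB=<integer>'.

m = 1607
d = (17, 2);  v_rel = (10, 1),  |v_rel|² = 101
v_rel×d = (10)·(2) − (1)·(17) = 3
since m = R²·101 − 3²:  R² = (9 + 1607) / 101 = 16
R = √16 = 4  ⇒  r_B = 4 − 3 = 1

rB=1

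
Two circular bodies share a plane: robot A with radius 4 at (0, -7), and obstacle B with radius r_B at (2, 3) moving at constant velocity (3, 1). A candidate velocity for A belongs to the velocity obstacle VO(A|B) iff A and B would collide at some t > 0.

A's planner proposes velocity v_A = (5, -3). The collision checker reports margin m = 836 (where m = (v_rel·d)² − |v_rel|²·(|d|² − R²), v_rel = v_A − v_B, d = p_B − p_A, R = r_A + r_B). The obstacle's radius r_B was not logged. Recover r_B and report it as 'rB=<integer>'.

m = 836
d = (2, 10);  v_rel = (2, -4),  |v_rel|² = 20
v_rel×d = (2)·(10) − (-4)·(2) = 28
since m = R²·20 − 28²:  R² = (784 + 836) / 20 = 81
R = √81 = 9  ⇒  r_B = 9 − 4 = 5

rB=5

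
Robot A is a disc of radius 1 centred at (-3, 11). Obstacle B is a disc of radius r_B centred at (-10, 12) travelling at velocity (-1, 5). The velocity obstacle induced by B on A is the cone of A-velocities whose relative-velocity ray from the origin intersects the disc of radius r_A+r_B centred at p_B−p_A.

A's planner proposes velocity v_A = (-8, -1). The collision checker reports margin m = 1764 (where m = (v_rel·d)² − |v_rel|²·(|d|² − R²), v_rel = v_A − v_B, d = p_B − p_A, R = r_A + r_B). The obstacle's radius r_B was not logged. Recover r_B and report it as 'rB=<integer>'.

m = 1764
d = (-7, 1);  v_rel = (-7, -6),  |v_rel|² = 85
v_rel×d = (-7)·(1) − (-6)·(-7) = -49
since m = R²·85 − (-49)²:  R² = (2401 + 1764) / 85 = 49
R = √49 = 7  ⇒  r_B = 7 − 1 = 6

rB=6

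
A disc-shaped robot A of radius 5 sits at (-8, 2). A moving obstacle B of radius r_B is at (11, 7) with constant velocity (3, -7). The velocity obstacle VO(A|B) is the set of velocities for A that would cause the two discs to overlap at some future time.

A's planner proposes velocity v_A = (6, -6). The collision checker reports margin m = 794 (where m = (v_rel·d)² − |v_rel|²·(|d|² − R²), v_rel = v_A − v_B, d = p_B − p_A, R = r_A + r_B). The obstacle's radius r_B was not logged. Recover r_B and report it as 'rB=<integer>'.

m = 794
d = (19, 5);  v_rel = (3, 1),  |v_rel|² = 10
v_rel×d = (3)·(5) − (1)·(19) = -4
since m = R²·10 − (-4)²:  R² = (16 + 794) / 10 = 81
R = √81 = 9  ⇒  r_B = 9 − 5 = 4

rB=4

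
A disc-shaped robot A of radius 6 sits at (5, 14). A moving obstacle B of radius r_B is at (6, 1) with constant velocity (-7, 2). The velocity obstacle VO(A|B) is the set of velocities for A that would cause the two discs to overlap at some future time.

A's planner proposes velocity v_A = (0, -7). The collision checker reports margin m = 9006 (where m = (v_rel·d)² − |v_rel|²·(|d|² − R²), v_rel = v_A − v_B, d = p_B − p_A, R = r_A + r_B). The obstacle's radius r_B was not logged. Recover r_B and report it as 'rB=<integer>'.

m = 9006
d = (1, -13);  v_rel = (7, -9),  |v_rel|² = 130
v_rel×d = (7)·(-13) − (-9)·(1) = -82
since m = R²·130 − (-82)²:  R² = (6724 + 9006) / 130 = 121
R = √121 = 11  ⇒  r_B = 11 − 6 = 5

rB=5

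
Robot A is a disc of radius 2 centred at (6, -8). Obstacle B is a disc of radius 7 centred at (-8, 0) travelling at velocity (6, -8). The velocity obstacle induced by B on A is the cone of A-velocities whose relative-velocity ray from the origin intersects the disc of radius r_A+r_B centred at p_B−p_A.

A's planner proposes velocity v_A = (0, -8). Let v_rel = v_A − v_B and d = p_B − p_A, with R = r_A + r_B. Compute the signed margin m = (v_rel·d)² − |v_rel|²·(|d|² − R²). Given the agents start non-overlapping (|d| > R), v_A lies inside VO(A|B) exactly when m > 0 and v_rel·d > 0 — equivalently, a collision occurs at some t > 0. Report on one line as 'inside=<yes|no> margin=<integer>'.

d = (-14, 8),  |d|² = 260;  R = 2+7 = 9,  c = 260−9² = 179
v_rel = (-6, 0),  |v_rel|² = 36;  v_rel·d = (-6)·(-14) + (0)·(8) = 84
36·t² − 168·t + 179 = 0  ⇒  m = 84² − 36·179 = 612
m = 612 > 0,  v_rel·d = 84 > 0  ⇒  inside

inside=yes margin=612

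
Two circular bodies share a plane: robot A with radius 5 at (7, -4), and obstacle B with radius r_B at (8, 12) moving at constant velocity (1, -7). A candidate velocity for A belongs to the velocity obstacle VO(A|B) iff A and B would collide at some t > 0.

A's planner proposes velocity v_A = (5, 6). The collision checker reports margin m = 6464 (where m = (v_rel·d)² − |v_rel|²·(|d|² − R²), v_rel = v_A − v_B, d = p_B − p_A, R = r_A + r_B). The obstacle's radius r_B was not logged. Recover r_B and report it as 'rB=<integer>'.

m = 6464
d = (1, 16);  v_rel = (4, 13),  |v_rel|² = 185
v_rel×d = (4)·(16) − (13)·(1) = 51
since m = R²·185 − 51²:  R² = (2601 + 6464) / 185 = 49
R = √49 = 7  ⇒  r_B = 7 − 5 = 2

rB=2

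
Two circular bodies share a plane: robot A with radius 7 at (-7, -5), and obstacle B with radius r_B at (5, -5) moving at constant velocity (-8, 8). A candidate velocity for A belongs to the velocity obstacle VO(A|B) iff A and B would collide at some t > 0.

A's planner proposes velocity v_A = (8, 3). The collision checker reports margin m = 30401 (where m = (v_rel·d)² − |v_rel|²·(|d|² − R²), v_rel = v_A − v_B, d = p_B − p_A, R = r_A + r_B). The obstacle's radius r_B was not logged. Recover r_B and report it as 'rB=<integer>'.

m = 30401
d = (12, 0);  v_rel = (16, -5),  |v_rel|² = 281
v_rel×d = (16)·(0) − (-5)·(12) = 60
since m = R²·281 − 60²:  R² = (3600 + 30401) / 281 = 121
R = √121 = 11  ⇒  r_B = 11 − 7 = 4

rB=4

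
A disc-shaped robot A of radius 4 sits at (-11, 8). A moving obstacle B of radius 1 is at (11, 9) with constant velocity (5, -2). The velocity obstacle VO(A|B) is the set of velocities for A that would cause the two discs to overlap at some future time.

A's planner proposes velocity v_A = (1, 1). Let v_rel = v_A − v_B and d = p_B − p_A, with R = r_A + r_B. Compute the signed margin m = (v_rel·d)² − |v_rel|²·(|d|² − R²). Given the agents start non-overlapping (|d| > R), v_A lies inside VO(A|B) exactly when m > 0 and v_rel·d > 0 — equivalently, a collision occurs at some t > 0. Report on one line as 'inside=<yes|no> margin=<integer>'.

d = (22, 1),  |d|² = 485;  R = 4+1 = 5,  c = 485−5² = 460
v_rel = (-4, 3),  |v_rel|² = 25;  v_rel·d = (-4)·(22) + (3)·(1) = -85
25·t² + 170·t + 460 = 0  ⇒  m = (-85)² − 25·460 = -4275
m = -4275 < 0,  v_rel·d = -85 < 0  ⇒  outside

inside=no margin=-4275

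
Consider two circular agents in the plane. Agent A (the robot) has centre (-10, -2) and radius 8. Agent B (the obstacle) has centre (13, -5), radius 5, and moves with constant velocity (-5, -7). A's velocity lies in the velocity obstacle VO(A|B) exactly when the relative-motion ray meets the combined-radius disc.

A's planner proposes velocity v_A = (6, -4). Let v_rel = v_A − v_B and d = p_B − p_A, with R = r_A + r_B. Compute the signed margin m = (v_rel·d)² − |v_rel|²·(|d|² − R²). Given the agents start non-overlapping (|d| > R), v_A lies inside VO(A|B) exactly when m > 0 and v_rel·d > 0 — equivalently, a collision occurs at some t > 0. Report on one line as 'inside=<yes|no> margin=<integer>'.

d = (23, -3),  |d|² = 538;  R = 8+5 = 13,  c = 538−13² = 369
v_rel = (11, 3),  |v_rel|² = 130;  v_rel·d = (11)·(23) + (3)·(-3) = 244
130·t² − 488·t + 369 = 0  ⇒  m = 244² − 130·369 = 11566
m = 11566 > 0,  v_rel·d = 244 > 0  ⇒  inside

inside=yes margin=11566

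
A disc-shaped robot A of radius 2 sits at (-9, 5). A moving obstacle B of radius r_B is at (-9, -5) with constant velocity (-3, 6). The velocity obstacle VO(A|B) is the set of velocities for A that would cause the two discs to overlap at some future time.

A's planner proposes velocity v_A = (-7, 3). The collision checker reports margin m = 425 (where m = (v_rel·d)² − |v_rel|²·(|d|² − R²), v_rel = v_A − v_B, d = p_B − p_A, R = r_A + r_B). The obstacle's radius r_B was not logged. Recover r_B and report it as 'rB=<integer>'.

m = 425
d = (0, -10);  v_rel = (-4, -3),  |v_rel|² = 25
v_rel×d = (-4)·(-10) − (-3)·(0) = 40
since m = R²·25 − 40²:  R² = (1600 + 425) / 25 = 81
R = √81 = 9  ⇒  r_B = 9 − 2 = 7

rB=7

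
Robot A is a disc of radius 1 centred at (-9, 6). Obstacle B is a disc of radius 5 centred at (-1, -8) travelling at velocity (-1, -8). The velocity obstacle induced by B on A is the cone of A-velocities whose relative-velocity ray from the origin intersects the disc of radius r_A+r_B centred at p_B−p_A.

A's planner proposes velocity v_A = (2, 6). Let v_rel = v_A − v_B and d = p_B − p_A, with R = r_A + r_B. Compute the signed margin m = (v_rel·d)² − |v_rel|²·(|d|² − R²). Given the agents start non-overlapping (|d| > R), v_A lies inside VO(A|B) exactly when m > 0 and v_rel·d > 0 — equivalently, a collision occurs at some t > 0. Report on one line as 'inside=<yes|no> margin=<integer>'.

d = (8, -14),  |d|² = 260;  R = 1+5 = 6,  c = 260−6² = 224
v_rel = (3, 14),  |v_rel|² = 205;  v_rel·d = (3)·(8) + (14)·(-14) = -172
205·t² + 344·t + 224 = 0  ⇒  m = (-172)² − 205·224 = -16336
m = -16336 < 0,  v_rel·d = -172 < 0  ⇒  outside

inside=no margin=-16336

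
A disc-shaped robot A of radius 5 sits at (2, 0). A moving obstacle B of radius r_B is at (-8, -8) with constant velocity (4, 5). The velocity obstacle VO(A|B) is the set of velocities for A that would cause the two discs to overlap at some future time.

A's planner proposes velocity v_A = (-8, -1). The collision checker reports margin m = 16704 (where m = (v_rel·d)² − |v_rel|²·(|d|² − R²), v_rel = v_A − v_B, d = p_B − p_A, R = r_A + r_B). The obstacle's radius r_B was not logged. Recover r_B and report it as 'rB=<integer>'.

m = 16704
d = (-10, -8);  v_rel = (-12, -6),  |v_rel|² = 180
v_rel×d = (-12)·(-8) − (-6)·(-10) = 36
since m = R²·180 − 36²:  R² = (1296 + 16704) / 180 = 100
R = √100 = 10  ⇒  r_B = 10 − 5 = 5

rB=5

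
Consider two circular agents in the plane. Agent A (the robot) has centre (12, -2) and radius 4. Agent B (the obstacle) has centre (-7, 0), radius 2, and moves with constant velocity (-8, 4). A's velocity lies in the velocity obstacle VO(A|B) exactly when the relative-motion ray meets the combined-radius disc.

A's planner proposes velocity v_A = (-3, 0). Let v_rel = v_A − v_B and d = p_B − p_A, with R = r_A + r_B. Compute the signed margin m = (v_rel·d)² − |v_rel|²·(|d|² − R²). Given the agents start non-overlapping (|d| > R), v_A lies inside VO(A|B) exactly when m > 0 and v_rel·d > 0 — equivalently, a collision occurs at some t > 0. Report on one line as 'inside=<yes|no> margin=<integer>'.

d = (-19, 2),  |d|² = 365;  R = 4+2 = 6,  c = 365−6² = 329
v_rel = (5, -4),  |v_rel|² = 41;  v_rel·d = (5)·(-19) + (-4)·(2) = -103
41·t² + 206·t + 329 = 0  ⇒  m = (-103)² − 41·329 = -2880
m = -2880 < 0,  v_rel·d = -103 < 0  ⇒  outside

inside=no margin=-2880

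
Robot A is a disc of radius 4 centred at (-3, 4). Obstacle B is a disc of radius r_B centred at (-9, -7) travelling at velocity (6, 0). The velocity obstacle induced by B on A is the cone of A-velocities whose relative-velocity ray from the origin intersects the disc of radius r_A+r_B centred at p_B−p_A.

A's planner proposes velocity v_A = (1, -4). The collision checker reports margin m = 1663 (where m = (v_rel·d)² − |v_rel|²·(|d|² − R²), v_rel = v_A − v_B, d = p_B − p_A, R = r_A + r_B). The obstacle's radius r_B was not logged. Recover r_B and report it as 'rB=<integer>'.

m = 1663
d = (-6, -11);  v_rel = (-5, -4),  |v_rel|² = 41
v_rel×d = (-5)·(-11) − (-4)·(-6) = 31
since m = R²·41 − 31²:  R² = (961 + 1663) / 41 = 64
R = √64 = 8  ⇒  r_B = 8 − 4 = 4

rB=4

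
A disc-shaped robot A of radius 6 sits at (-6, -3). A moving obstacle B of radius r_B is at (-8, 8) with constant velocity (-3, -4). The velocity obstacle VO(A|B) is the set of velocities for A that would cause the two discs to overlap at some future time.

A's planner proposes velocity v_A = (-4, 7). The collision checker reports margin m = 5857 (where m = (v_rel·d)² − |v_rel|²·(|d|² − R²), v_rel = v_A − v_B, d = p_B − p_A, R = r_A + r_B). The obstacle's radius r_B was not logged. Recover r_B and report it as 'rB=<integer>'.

m = 5857
d = (-2, 11);  v_rel = (-1, 11),  |v_rel|² = 122
v_rel×d = (-1)·(11) − (11)·(-2) = 11
since m = R²·122 − 11²:  R² = (121 + 5857) / 122 = 49
R = √49 = 7  ⇒  r_B = 7 − 6 = 1

rB=1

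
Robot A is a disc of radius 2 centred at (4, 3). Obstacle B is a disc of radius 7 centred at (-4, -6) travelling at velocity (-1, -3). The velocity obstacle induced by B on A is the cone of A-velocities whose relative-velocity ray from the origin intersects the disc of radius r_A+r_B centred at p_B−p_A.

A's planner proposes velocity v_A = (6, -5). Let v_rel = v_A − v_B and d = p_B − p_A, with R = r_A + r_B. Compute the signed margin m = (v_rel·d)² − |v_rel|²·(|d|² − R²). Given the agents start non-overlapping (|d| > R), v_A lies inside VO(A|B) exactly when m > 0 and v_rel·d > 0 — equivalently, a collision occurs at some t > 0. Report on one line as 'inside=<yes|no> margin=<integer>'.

d = (-8, -9),  |d|² = 145;  R = 2+7 = 9,  c = 145−9² = 64
v_rel = (7, -2),  |v_rel|² = 53;  v_rel·d = (7)·(-8) + (-2)·(-9) = -38
53·t² + 76·t + 64 = 0  ⇒  m = (-38)² − 53·64 = -1948
m = -1948 < 0,  v_rel·d = -38 < 0  ⇒  outside

inside=no margin=-1948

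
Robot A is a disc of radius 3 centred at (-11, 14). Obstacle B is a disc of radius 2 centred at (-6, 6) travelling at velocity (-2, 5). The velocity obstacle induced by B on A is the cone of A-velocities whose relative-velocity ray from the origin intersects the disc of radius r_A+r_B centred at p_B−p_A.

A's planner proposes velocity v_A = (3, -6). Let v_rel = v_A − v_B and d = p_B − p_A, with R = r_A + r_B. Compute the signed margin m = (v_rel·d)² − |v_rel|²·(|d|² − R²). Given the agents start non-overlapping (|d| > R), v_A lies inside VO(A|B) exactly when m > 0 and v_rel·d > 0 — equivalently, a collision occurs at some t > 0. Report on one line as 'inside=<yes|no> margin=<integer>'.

d = (5, -8),  |d|² = 89;  R = 3+2 = 5,  c = 89−5² = 64
v_rel = (5, -11),  |v_rel|² = 146;  v_rel·d = (5)·(5) + (-11)·(-8) = 113
146·t² − 226·t + 64 = 0  ⇒  m = 113² − 146·64 = 3425
m = 3425 > 0,  v_rel·d = 113 > 0  ⇒  inside

inside=yes margin=3425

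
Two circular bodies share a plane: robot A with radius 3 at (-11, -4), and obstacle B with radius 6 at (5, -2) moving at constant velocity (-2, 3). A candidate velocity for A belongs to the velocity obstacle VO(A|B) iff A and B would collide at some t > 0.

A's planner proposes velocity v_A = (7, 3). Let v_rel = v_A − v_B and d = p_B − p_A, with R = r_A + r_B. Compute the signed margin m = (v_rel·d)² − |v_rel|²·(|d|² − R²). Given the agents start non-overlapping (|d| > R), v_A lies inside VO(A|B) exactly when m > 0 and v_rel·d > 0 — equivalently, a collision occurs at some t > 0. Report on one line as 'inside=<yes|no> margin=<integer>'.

d = (16, 2),  |d|² = 260;  R = 3+6 = 9,  c = 260−9² = 179
v_rel = (9, 0),  |v_rel|² = 81;  v_rel·d = (9)·(16) + (0)·(2) = 144
81·t² − 288·t + 179 = 0  ⇒  m = 144² − 81·179 = 6237
m = 6237 > 0,  v_rel·d = 144 > 0  ⇒  inside

inside=yes margin=6237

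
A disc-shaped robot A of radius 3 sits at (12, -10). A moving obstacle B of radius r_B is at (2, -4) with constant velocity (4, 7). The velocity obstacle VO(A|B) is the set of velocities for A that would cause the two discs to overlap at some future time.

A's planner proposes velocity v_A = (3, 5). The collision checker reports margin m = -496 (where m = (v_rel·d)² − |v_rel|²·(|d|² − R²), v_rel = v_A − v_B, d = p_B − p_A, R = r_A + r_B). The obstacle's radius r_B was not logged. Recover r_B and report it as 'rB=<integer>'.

m = -496
d = (-10, 6);  v_rel = (-1, -2),  |v_rel|² = 5
v_rel×d = (-1)·(6) − (-2)·(-10) = -26
since m = R²·5 − (-26)²:  R² = (676 + -496) / 5 = 36
R = √36 = 6  ⇒  r_B = 6 − 3 = 3

rB=3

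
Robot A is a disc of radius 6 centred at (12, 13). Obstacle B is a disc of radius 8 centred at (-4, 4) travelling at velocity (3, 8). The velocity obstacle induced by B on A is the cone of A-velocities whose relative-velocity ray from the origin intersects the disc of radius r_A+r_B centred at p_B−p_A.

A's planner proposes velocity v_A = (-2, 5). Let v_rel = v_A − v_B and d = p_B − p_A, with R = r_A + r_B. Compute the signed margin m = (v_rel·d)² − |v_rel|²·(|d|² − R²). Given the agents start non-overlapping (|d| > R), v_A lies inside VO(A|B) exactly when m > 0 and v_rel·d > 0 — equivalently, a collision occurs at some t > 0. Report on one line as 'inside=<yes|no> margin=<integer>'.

d = (-16, -9),  |d|² = 337;  R = 6+8 = 14,  c = 337−14² = 141
v_rel = (-5, -3),  |v_rel|² = 34;  v_rel·d = (-5)·(-16) + (-3)·(-9) = 107
34·t² − 214·t + 141 = 0  ⇒  m = 107² − 34·141 = 6655
m = 6655 > 0,  v_rel·d = 107 > 0  ⇒  inside

inside=yes margin=6655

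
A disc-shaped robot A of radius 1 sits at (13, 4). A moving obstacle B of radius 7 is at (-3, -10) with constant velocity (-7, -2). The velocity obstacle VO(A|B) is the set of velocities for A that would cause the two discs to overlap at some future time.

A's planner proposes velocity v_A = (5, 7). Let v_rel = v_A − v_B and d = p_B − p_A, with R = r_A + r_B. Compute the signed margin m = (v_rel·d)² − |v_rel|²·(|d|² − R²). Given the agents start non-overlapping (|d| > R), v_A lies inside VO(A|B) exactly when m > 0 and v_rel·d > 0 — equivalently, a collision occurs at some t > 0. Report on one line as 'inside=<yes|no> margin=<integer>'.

d = (-16, -14),  |d|² = 452;  R = 1+7 = 8,  c = 452−8² = 388
v_rel = (12, 9),  |v_rel|² = 225;  v_rel·d = (12)·(-16) + (9)·(-14) = -318
225·t² + 636·t + 388 = 0  ⇒  m = (-318)² − 225·388 = 13824
m = 13824 > 0,  v_rel·d = -318 < 0  ⇒  outside

inside=no margin=13824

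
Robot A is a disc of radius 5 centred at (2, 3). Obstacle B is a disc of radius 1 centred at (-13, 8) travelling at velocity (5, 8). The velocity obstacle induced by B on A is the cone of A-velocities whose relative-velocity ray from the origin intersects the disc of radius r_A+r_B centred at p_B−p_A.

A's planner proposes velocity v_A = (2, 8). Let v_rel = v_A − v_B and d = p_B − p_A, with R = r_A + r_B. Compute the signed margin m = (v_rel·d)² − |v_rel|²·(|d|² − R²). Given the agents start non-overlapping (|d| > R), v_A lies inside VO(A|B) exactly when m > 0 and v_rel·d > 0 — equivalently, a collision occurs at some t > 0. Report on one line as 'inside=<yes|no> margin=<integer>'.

d = (-15, 5),  |d|² = 250;  R = 5+1 = 6,  c = 250−6² = 214
v_rel = (-3, 0),  |v_rel|² = 9;  v_rel·d = (-3)·(-15) + (0)·(5) = 45
9·t² − 90·t + 214 = 0  ⇒  m = 45² − 9·214 = 99
m = 99 > 0,  v_rel·d = 45 > 0  ⇒  inside

inside=yes margin=99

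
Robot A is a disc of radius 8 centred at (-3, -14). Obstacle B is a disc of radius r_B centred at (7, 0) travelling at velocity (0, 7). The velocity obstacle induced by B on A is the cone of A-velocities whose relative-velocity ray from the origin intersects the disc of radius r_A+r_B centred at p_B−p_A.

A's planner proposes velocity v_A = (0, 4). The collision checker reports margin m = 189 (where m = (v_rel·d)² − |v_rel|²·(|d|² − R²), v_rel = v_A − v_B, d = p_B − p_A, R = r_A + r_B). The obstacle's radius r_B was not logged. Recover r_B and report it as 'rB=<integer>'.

m = 189
d = (10, 14);  v_rel = (0, -3),  |v_rel|² = 9
v_rel×d = (0)·(14) − (-3)·(10) = 30
since m = R²·9 − 30²:  R² = (900 + 189) / 9 = 121
R = √121 = 11  ⇒  r_B = 11 − 8 = 3

rB=3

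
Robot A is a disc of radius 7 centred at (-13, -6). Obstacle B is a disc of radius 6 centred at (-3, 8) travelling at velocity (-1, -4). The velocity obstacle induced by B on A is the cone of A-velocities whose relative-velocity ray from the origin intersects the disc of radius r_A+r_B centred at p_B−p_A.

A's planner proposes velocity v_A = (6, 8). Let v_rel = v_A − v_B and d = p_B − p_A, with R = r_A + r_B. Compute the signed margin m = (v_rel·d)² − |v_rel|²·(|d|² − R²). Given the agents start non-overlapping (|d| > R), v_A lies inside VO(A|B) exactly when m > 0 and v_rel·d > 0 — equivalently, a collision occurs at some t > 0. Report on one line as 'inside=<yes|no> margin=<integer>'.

d = (10, 14),  |d|² = 296;  R = 7+6 = 13,  c = 296−13² = 127
v_rel = (7, 12),  |v_rel|² = 193;  v_rel·d = (7)·(10) + (12)·(14) = 238
193·t² − 476·t + 127 = 0  ⇒  m = 238² − 193·127 = 32133
m = 32133 > 0,  v_rel·d = 238 > 0  ⇒  inside

inside=yes margin=32133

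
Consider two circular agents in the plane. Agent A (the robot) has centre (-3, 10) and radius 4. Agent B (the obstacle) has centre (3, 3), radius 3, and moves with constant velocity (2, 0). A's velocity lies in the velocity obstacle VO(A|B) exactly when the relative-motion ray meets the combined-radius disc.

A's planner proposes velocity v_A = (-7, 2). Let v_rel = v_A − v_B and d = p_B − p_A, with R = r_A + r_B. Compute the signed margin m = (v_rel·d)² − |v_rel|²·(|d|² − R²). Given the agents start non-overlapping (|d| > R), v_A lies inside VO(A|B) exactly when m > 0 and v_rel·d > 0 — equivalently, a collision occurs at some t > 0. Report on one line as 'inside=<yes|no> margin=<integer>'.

d = (6, -7),  |d|² = 85;  R = 4+3 = 7,  c = 85−7² = 36
v_rel = (-9, 2),  |v_rel|² = 85;  v_rel·d = (-9)·(6) + (2)·(-7) = -68
85·t² + 136·t + 36 = 0  ⇒  m = (-68)² − 85·36 = 1564
m = 1564 > 0,  v_rel·d = -68 < 0  ⇒  outside

inside=no margin=1564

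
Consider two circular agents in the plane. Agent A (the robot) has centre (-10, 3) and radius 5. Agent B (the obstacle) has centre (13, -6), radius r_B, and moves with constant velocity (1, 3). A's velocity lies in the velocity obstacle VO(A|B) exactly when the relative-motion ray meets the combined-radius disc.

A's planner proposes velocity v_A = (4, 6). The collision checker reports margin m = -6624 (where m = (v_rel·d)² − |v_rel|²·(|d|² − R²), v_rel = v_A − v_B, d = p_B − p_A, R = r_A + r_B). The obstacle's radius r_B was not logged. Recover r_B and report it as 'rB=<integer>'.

m = -6624
d = (23, -9);  v_rel = (3, 3),  |v_rel|² = 18
v_rel×d = (3)·(-9) − (3)·(23) = -96
since m = R²·18 − (-96)²:  R² = (9216 + -6624) / 18 = 144
R = √144 = 12  ⇒  r_B = 12 − 5 = 7

rB=7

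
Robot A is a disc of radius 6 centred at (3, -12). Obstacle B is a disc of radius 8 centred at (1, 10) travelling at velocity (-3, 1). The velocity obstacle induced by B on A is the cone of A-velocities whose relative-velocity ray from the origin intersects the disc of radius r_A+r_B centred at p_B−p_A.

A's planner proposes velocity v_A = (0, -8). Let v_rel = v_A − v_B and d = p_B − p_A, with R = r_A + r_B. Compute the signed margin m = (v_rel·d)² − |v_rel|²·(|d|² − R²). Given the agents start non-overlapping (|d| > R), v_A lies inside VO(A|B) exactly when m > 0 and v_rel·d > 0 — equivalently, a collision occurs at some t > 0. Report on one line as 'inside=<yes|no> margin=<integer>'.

d = (-2, 22),  |d|² = 488;  R = 6+8 = 14,  c = 488−14² = 292
v_rel = (3, -9),  |v_rel|² = 90;  v_rel·d = (3)·(-2) + (-9)·(22) = -204
90·t² + 408·t + 292 = 0  ⇒  m = (-204)² − 90·292 = 15336
m = 15336 > 0,  v_rel·d = -204 < 0  ⇒  outside

inside=no margin=15336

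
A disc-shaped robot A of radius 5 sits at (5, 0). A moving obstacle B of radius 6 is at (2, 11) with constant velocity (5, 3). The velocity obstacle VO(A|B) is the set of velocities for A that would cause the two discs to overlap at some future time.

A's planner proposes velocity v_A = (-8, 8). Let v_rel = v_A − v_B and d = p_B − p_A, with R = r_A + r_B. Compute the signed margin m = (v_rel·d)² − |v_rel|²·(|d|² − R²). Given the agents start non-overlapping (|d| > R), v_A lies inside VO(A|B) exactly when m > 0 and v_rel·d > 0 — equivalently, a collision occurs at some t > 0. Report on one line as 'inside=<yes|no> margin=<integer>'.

d = (-3, 11),  |d|² = 130;  R = 5+6 = 11,  c = 130−11² = 9
v_rel = (-13, 5),  |v_rel|² = 194;  v_rel·d = (-13)·(-3) + (5)·(11) = 94
194·t² − 188·t + 9 = 0  ⇒  m = 94² − 194·9 = 7090
m = 7090 > 0,  v_rel·d = 94 > 0  ⇒  inside

inside=yes margin=7090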